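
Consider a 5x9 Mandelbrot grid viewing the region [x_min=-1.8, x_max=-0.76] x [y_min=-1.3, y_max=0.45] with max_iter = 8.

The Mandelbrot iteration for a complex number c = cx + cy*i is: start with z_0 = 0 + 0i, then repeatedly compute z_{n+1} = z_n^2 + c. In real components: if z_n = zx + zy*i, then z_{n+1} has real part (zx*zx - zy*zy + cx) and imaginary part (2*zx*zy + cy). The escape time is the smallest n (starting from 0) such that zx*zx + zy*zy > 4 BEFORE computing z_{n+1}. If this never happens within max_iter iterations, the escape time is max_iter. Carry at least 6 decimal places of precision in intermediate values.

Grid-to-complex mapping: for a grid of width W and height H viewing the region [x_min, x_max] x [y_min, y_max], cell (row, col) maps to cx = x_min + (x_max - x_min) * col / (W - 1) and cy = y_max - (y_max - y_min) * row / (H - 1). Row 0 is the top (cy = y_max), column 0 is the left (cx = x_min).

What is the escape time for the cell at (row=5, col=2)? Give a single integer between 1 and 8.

z_0 = 0 + 0i, c = -1.2800 + -0.6438i
Iter 1: z = -1.2800 + -0.6438i, |z|^2 = 2.0528
Iter 2: z = -0.0560 + 1.0043i, |z|^2 = 1.0117
Iter 3: z = -2.2854 + -0.7563i, |z|^2 = 5.7949
Escaped at iteration 3

Answer: 3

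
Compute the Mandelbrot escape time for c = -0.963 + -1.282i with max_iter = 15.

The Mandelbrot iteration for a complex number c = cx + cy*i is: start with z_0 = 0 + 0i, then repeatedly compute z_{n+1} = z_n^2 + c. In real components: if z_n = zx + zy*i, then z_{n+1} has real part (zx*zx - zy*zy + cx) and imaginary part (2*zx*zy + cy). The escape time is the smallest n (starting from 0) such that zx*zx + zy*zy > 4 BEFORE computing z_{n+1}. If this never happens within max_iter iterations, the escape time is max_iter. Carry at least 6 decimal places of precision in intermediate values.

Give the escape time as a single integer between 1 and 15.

z_0 = 0 + 0i, c = -0.9630 + -1.2820i
Iter 1: z = -0.9630 + -1.2820i, |z|^2 = 2.5709
Iter 2: z = -1.6792 + 1.1871i, |z|^2 = 4.2288
Escaped at iteration 2

Answer: 2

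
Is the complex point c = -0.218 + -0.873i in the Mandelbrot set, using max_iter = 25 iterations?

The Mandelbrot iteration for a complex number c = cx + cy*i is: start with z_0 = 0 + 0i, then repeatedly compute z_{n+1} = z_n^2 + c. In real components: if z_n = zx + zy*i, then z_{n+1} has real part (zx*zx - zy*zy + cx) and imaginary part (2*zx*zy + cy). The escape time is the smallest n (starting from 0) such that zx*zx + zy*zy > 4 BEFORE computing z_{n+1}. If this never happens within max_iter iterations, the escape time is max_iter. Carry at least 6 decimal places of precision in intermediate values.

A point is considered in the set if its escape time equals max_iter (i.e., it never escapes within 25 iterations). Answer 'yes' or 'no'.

Answer: no

Derivation:
z_0 = 0 + 0i, c = -0.2180 + -0.8730i
Iter 1: z = -0.2180 + -0.8730i, |z|^2 = 0.8097
Iter 2: z = -0.9326 + -0.4924i, |z|^2 = 1.1122
Iter 3: z = 0.4093 + 0.0454i, |z|^2 = 0.1696
Iter 4: z = -0.0525 + -0.8359i, |z|^2 = 0.7014
Iter 5: z = -0.9139 + -0.7852i, |z|^2 = 1.4518
Iter 6: z = 0.0006 + 0.5622i, |z|^2 = 0.3161
Iter 7: z = -0.5341 + -0.8723i, |z|^2 = 1.0461
Iter 8: z = -0.6936 + 0.0587i, |z|^2 = 0.4846
Iter 9: z = 0.2597 + -0.9544i, |z|^2 = 0.9784
Iter 10: z = -1.0615 + -1.3687i, |z|^2 = 3.0003
Iter 11: z = -0.9646 + 2.0329i, |z|^2 = 5.0631
Escaped at iteration 11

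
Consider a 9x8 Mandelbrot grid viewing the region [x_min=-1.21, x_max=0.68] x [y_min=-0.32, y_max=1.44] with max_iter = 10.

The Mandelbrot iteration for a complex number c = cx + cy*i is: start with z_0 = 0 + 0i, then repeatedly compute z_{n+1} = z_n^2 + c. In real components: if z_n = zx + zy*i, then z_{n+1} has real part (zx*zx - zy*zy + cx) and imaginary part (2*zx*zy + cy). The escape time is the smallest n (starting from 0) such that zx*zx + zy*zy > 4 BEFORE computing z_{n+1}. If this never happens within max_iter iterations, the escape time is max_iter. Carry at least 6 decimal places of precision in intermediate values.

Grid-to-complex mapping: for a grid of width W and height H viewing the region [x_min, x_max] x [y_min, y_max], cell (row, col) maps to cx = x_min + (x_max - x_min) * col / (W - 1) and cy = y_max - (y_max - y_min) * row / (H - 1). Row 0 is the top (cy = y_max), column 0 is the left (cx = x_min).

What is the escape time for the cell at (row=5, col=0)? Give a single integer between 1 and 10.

z_0 = 0 + 0i, c = -1.2100 + 0.1829i
Iter 1: z = -1.2100 + 0.1829i, |z|^2 = 1.4975
Iter 2: z = 0.2207 + -0.2597i, |z|^2 = 0.1161
Iter 3: z = -1.2287 + 0.0683i, |z|^2 = 1.5144
Iter 4: z = 0.2951 + 0.0151i, |z|^2 = 0.0873
Iter 5: z = -1.1231 + 0.1918i, |z|^2 = 1.2982
Iter 6: z = 0.0147 + -0.2479i, |z|^2 = 0.0617
Iter 7: z = -1.2712 + 0.1756i, |z|^2 = 1.6469
Iter 8: z = 0.3752 + -0.2636i, |z|^2 = 0.2103
Iter 9: z = -1.1387 + -0.0150i, |z|^2 = 1.2968

Answer: 10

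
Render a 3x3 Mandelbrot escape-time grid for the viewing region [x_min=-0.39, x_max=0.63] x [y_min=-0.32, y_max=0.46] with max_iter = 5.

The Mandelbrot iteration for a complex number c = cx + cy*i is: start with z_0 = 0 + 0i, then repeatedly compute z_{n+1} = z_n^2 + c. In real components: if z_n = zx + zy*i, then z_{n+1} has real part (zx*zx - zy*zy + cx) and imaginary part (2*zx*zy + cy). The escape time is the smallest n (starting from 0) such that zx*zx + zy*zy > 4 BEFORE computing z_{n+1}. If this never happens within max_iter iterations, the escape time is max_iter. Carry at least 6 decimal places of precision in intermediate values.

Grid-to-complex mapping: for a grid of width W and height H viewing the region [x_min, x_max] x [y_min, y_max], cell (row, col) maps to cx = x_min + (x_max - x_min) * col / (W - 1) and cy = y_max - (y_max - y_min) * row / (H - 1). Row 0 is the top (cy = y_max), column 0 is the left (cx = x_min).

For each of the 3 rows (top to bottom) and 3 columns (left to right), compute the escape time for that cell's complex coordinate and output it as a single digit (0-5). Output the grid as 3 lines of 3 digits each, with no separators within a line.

Answer: 553
554
554

Derivation:
(row=0, col=0): c = -0.3900 + 0.4600i → escape time 5
(row=0, col=1): c = 0.1200 + 0.4600i → escape time 5
(row=0, col=2): c = 0.6300 + 0.4600i → escape time 3
(row=1, col=0): c = -0.3900 + 0.0700i → escape time 5
(row=1, col=1): c = 0.1200 + 0.0700i → escape time 5
(row=1, col=2): c = 0.6300 + 0.0700i → escape time 4
(row=2, col=0): c = -0.3900 + -0.3200i → escape time 5
(row=2, col=1): c = 0.1200 + -0.3200i → escape time 5
(row=2, col=2): c = 0.6300 + -0.3200i → escape time 4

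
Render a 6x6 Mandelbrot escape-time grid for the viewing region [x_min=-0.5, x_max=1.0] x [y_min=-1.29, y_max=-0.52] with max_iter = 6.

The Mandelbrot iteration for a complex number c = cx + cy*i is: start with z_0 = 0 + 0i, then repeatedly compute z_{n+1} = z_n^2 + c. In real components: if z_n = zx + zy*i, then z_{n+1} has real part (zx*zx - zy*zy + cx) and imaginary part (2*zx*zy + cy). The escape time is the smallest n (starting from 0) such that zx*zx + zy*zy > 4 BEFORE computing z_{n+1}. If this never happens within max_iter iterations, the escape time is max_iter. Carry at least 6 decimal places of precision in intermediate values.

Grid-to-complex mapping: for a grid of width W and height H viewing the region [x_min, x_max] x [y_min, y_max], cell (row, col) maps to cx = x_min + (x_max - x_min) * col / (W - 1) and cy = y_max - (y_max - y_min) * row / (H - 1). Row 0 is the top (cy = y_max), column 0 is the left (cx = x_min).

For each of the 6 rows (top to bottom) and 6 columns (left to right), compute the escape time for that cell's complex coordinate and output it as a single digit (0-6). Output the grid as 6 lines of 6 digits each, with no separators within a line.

Answer: 666632
666632
566422
464322
363222
332222

Derivation:
(row=0, col=0): c = -0.5000 + -0.5200i → escape time 6
(row=0, col=1): c = -0.2000 + -0.5200i → escape time 6
(row=0, col=2): c = 0.1000 + -0.5200i → escape time 6
(row=0, col=3): c = 0.4000 + -0.5200i → escape time 6
(row=0, col=4): c = 0.7000 + -0.5200i → escape time 3
(row=0, col=5): c = 1.0000 + -0.5200i → escape time 2
(row=1, col=0): c = -0.5000 + -0.6740i → escape time 6
(row=1, col=1): c = -0.2000 + -0.6740i → escape time 6
(row=1, col=2): c = 0.1000 + -0.6740i → escape time 6
(row=1, col=3): c = 0.4000 + -0.6740i → escape time 6
(row=1, col=4): c = 0.7000 + -0.6740i → escape time 3
(row=1, col=5): c = 1.0000 + -0.6740i → escape time 2
(row=2, col=0): c = -0.5000 + -0.8280i → escape time 5
(row=2, col=1): c = -0.2000 + -0.8280i → escape time 6
(row=2, col=2): c = 0.1000 + -0.8280i → escape time 6
(row=2, col=3): c = 0.4000 + -0.8280i → escape time 4
(row=2, col=4): c = 0.7000 + -0.8280i → escape time 2
(row=2, col=5): c = 1.0000 + -0.8280i → escape time 2
(row=3, col=0): c = -0.5000 + -0.9820i → escape time 4
(row=3, col=1): c = -0.2000 + -0.9820i → escape time 6
(row=3, col=2): c = 0.1000 + -0.9820i → escape time 4
(row=3, col=3): c = 0.4000 + -0.9820i → escape time 3
(row=3, col=4): c = 0.7000 + -0.9820i → escape time 2
(row=3, col=5): c = 1.0000 + -0.9820i → escape time 2
(row=4, col=0): c = -0.5000 + -1.1360i → escape time 3
(row=4, col=1): c = -0.2000 + -1.1360i → escape time 6
(row=4, col=2): c = 0.1000 + -1.1360i → escape time 3
(row=4, col=3): c = 0.4000 + -1.1360i → escape time 2
(row=4, col=4): c = 0.7000 + -1.1360i → escape time 2
(row=4, col=5): c = 1.0000 + -1.1360i → escape time 2
(row=5, col=0): c = -0.5000 + -1.2900i → escape time 3
(row=5, col=1): c = -0.2000 + -1.2900i → escape time 3
(row=5, col=2): c = 0.1000 + -1.2900i → escape time 2
(row=5, col=3): c = 0.4000 + -1.2900i → escape time 2
(row=5, col=4): c = 0.7000 + -1.2900i → escape time 2
(row=5, col=5): c = 1.0000 + -1.2900i → escape time 2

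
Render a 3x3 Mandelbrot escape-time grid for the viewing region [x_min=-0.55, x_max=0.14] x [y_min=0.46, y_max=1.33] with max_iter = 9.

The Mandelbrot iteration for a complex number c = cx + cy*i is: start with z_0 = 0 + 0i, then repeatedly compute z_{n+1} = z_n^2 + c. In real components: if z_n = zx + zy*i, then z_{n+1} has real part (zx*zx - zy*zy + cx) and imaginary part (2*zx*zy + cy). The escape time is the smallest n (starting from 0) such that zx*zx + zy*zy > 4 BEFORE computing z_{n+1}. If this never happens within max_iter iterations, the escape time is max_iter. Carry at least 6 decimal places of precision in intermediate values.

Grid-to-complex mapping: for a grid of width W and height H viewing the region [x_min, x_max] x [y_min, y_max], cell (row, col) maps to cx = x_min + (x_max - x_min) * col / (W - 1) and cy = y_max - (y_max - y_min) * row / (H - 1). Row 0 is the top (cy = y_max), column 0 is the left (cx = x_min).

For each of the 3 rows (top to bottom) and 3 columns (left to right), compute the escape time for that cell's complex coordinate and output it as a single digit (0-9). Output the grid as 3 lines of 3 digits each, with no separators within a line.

Answer: 222
495
999

Derivation:
(row=0, col=0): c = -0.5500 + 1.3300i → escape time 2
(row=0, col=1): c = -0.2050 + 1.3300i → escape time 2
(row=0, col=2): c = 0.1400 + 1.3300i → escape time 2
(row=1, col=0): c = -0.5500 + 0.8950i → escape time 4
(row=1, col=1): c = -0.2050 + 0.8950i → escape time 9
(row=1, col=2): c = 0.1400 + 0.8950i → escape time 5
(row=2, col=0): c = -0.5500 + 0.4600i → escape time 9
(row=2, col=1): c = -0.2050 + 0.4600i → escape time 9
(row=2, col=2): c = 0.1400 + 0.4600i → escape time 9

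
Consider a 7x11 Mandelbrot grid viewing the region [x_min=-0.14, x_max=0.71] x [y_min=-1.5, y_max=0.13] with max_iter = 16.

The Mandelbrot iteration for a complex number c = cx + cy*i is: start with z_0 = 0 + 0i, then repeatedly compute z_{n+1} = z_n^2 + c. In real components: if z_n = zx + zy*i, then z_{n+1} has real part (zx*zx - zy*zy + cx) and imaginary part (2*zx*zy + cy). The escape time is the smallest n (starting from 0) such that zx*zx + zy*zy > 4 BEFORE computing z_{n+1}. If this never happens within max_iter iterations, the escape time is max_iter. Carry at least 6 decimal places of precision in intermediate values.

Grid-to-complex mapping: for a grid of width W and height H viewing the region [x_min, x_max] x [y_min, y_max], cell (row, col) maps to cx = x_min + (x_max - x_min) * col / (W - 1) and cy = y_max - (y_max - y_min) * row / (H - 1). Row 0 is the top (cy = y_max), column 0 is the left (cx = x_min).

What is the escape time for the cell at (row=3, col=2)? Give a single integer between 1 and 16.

Answer: 16

Derivation:
z_0 = 0 + 0i, c = 0.1433 + -0.3590i
Iter 1: z = 0.1433 + -0.3590i, |z|^2 = 0.1494
Iter 2: z = 0.0350 + -0.4619i, |z|^2 = 0.2146
Iter 3: z = -0.0688 + -0.3913i, |z|^2 = 0.1579
Iter 4: z = -0.0051 + -0.3051i, |z|^2 = 0.0931
Iter 5: z = 0.0502 + -0.3559i, |z|^2 = 0.1292
Iter 6: z = 0.0192 + -0.3948i, |z|^2 = 0.1562
Iter 7: z = -0.0121 + -0.3742i, |z|^2 = 0.1401
Iter 8: z = 0.0035 + -0.3499i, |z|^2 = 0.1225
Iter 9: z = 0.0209 + -0.3614i, |z|^2 = 0.1311
Iter 10: z = 0.0131 + -0.3741i, |z|^2 = 0.1401
Iter 11: z = 0.0035 + -0.3688i, |z|^2 = 0.1360
Iter 12: z = 0.0073 + -0.3616i, |z|^2 = 0.1308
Iter 13: z = 0.0126 + -0.3643i, |z|^2 = 0.1329
Iter 14: z = 0.0108 + -0.3682i, |z|^2 = 0.1357
Iter 15: z = 0.0079 + -0.3669i, |z|^2 = 0.1347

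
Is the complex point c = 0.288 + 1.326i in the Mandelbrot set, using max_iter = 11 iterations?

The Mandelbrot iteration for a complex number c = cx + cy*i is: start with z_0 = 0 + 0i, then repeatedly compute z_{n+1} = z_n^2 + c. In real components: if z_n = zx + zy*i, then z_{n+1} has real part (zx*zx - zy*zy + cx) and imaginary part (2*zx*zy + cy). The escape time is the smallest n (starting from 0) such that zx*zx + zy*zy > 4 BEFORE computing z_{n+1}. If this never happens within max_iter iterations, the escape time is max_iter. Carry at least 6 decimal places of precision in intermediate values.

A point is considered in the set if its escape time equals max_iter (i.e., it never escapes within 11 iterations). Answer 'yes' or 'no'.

Answer: no

Derivation:
z_0 = 0 + 0i, c = 0.2880 + 1.3260i
Iter 1: z = 0.2880 + 1.3260i, |z|^2 = 1.8412
Iter 2: z = -1.3873 + 2.0898i, |z|^2 = 6.2919
Escaped at iteration 2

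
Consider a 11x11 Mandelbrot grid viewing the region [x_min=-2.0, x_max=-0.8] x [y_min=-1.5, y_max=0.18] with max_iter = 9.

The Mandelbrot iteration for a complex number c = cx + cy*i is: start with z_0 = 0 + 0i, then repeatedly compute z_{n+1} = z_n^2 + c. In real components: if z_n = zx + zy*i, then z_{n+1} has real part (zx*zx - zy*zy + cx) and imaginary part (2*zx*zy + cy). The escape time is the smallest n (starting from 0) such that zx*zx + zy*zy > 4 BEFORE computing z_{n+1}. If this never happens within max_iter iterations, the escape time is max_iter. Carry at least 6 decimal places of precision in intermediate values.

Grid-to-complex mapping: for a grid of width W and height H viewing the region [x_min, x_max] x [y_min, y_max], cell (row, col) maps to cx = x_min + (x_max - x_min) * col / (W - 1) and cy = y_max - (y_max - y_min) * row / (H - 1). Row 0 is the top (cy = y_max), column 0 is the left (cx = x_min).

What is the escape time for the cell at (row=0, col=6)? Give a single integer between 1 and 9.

Answer: 9

Derivation:
z_0 = 0 + 0i, c = -1.2800 + 0.1800i
Iter 1: z = -1.2800 + 0.1800i, |z|^2 = 1.6708
Iter 2: z = 0.3260 + -0.2808i, |z|^2 = 0.1851
Iter 3: z = -1.2526 + -0.0031i, |z|^2 = 1.5689
Iter 4: z = 0.2889 + 0.1877i, |z|^2 = 0.1187
Iter 5: z = -1.2318 + 0.2885i, |z|^2 = 1.6004
Iter 6: z = 0.1540 + -0.5307i, |z|^2 = 0.3053
Iter 7: z = -1.5379 + 0.0165i, |z|^2 = 2.3654
Iter 8: z = 1.0848 + 0.1291i, |z|^2 = 1.1935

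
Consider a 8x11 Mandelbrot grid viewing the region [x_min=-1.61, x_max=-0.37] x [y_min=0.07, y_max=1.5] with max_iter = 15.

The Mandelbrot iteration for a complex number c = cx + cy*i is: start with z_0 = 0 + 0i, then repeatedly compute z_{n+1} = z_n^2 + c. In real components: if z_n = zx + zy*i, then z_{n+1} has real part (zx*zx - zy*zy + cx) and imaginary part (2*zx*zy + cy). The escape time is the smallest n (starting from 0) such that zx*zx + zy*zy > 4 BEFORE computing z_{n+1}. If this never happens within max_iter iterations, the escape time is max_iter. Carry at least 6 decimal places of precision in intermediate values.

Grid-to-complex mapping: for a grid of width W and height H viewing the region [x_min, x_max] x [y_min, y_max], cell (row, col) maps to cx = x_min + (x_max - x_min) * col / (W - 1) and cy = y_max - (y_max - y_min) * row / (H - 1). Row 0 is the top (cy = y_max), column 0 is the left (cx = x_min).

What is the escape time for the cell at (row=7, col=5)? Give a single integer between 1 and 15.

Answer: 7

Derivation:
z_0 = 0 + 0i, c = -0.7243 + 0.4990i
Iter 1: z = -0.7243 + 0.4990i, |z|^2 = 0.7736
Iter 2: z = -0.4487 + -0.2238i, |z|^2 = 0.2514
Iter 3: z = -0.5731 + 0.6999i, |z|^2 = 0.8182
Iter 4: z = -0.8857 + -0.3031i, |z|^2 = 0.8764
Iter 5: z = -0.0317 + 1.0360i, |z|^2 = 1.0743
Iter 6: z = -1.7965 + 0.4333i, |z|^2 = 3.4153
Iter 7: z = 2.3155 + -1.0579i, |z|^2 = 6.4806
Escaped at iteration 7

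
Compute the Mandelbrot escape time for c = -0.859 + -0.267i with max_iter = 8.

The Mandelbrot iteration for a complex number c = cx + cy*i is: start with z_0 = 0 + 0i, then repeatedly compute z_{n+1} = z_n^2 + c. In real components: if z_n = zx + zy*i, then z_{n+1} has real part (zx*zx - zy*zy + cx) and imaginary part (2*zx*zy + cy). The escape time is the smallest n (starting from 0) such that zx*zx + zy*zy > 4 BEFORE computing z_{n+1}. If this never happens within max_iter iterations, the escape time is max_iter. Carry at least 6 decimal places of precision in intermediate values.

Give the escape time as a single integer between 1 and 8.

z_0 = 0 + 0i, c = -0.8590 + -0.2670i
Iter 1: z = -0.8590 + -0.2670i, |z|^2 = 0.8092
Iter 2: z = -0.1924 + 0.1917i, |z|^2 = 0.0738
Iter 3: z = -0.8587 + -0.3408i, |z|^2 = 0.8535
Iter 4: z = -0.2377 + 0.3183i, |z|^2 = 0.1578
Iter 5: z = -0.9038 + -0.4183i, |z|^2 = 0.9918
Iter 6: z = -0.2172 + 0.4891i, |z|^2 = 0.2864
Iter 7: z = -1.0511 + -0.4794i, |z|^2 = 1.3346

Answer: 8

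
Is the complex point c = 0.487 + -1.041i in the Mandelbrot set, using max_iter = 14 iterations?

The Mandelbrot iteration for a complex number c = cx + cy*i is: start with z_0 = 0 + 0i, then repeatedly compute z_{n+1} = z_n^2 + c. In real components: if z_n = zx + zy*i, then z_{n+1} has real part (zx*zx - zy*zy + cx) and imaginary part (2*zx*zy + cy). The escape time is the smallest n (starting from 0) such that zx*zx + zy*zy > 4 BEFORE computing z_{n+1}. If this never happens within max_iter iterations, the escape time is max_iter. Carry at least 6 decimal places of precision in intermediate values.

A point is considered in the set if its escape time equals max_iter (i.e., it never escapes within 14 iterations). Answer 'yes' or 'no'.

Answer: no

Derivation:
z_0 = 0 + 0i, c = 0.4870 + -1.0410i
Iter 1: z = 0.4870 + -1.0410i, |z|^2 = 1.3208
Iter 2: z = -0.3595 + -2.0549i, |z|^2 = 4.3520
Escaped at iteration 2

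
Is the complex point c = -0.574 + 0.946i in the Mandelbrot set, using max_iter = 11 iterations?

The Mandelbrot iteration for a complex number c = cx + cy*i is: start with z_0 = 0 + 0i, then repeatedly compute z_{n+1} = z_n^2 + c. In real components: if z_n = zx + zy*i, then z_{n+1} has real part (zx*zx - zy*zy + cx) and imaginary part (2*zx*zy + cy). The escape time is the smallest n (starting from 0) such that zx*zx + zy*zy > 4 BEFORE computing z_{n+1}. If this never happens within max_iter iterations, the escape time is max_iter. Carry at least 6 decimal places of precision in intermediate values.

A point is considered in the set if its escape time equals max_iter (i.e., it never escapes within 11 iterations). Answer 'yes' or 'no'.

Answer: no

Derivation:
z_0 = 0 + 0i, c = -0.5740 + 0.9460i
Iter 1: z = -0.5740 + 0.9460i, |z|^2 = 1.2244
Iter 2: z = -1.1394 + -0.1400i, |z|^2 = 1.3179
Iter 3: z = 0.7047 + 1.2651i, |z|^2 = 2.0970
Iter 4: z = -1.6777 + 2.7290i, |z|^2 = 10.2625
Escaped at iteration 4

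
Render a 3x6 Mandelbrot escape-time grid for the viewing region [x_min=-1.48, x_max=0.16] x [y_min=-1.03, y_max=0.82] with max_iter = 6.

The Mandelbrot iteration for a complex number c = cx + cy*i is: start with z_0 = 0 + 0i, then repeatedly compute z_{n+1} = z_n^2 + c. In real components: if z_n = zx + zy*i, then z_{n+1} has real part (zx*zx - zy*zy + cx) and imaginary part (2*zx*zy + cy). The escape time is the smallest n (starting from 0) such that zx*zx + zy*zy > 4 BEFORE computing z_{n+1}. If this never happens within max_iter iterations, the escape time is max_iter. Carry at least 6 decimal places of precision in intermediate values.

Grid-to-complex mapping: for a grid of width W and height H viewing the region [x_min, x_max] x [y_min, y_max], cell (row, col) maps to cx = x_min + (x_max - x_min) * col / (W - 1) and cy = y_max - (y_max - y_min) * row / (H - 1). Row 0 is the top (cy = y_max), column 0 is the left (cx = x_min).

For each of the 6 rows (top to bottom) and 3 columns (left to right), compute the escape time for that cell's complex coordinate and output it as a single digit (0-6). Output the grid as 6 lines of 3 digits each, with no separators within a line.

(row=0, col=0): c = -1.4800 + 0.8200i → escape time 3
(row=0, col=1): c = -0.6600 + 0.8200i → escape time 4
(row=0, col=2): c = 0.1600 + 0.8200i → escape time 5
(row=1, col=0): c = -1.4800 + 0.4500i → escape time 3
(row=1, col=1): c = -0.6600 + 0.4500i → escape time 6
(row=1, col=2): c = 0.1600 + 0.4500i → escape time 6
(row=2, col=0): c = -1.4800 + 0.0800i → escape time 6
(row=2, col=1): c = -0.6600 + 0.0800i → escape time 6
(row=2, col=2): c = 0.1600 + 0.0800i → escape time 6
(row=3, col=0): c = -1.4800 + -0.2900i → escape time 5
(row=3, col=1): c = -0.6600 + -0.2900i → escape time 6
(row=3, col=2): c = 0.1600 + -0.2900i → escape time 6
(row=4, col=0): c = -1.4800 + -0.6600i → escape time 3
(row=4, col=1): c = -0.6600 + -0.6600i → escape time 6
(row=4, col=2): c = 0.1600 + -0.6600i → escape time 6
(row=5, col=0): c = -1.4800 + -1.0300i → escape time 2
(row=5, col=1): c = -0.6600 + -1.0300i → escape time 3
(row=5, col=2): c = 0.1600 + -1.0300i → escape time 4

Answer: 345
366
666
566
366
234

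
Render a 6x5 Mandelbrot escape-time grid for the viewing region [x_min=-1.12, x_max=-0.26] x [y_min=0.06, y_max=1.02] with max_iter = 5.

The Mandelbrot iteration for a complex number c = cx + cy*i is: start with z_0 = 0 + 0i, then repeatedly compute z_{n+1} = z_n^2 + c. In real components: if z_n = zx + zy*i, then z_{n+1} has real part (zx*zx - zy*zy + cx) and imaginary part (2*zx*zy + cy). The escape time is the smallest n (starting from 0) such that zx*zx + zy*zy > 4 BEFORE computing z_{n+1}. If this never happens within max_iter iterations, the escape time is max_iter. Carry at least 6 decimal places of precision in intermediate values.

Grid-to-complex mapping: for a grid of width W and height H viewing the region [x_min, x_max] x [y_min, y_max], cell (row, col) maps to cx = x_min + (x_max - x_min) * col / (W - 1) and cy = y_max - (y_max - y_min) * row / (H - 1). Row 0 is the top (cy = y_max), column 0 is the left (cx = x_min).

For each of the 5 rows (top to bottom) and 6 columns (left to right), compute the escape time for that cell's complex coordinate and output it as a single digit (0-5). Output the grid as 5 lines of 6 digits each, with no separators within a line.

Answer: 333445
344555
555555
555555
555555

Derivation:
(row=0, col=0): c = -1.1200 + 1.0200i → escape time 3
(row=0, col=1): c = -0.9480 + 1.0200i → escape time 3
(row=0, col=2): c = -0.7760 + 1.0200i → escape time 3
(row=0, col=3): c = -0.6040 + 1.0200i → escape time 4
(row=0, col=4): c = -0.4320 + 1.0200i → escape time 4
(row=0, col=5): c = -0.2600 + 1.0200i → escape time 5
(row=1, col=0): c = -1.1200 + 0.7800i → escape time 3
(row=1, col=1): c = -0.9480 + 0.7800i → escape time 4
(row=1, col=2): c = -0.7760 + 0.7800i → escape time 4
(row=1, col=3): c = -0.6040 + 0.7800i → escape time 5
(row=1, col=4): c = -0.4320 + 0.7800i → escape time 5
(row=1, col=5): c = -0.2600 + 0.7800i → escape time 5
(row=2, col=0): c = -1.1200 + 0.5400i → escape time 5
(row=2, col=1): c = -0.9480 + 0.5400i → escape time 5
(row=2, col=2): c = -0.7760 + 0.5400i → escape time 5
(row=2, col=3): c = -0.6040 + 0.5400i → escape time 5
(row=2, col=4): c = -0.4320 + 0.5400i → escape time 5
(row=2, col=5): c = -0.2600 + 0.5400i → escape time 5
(row=3, col=0): c = -1.1200 + 0.3000i → escape time 5
(row=3, col=1): c = -0.9480 + 0.3000i → escape time 5
(row=3, col=2): c = -0.7760 + 0.3000i → escape time 5
(row=3, col=3): c = -0.6040 + 0.3000i → escape time 5
(row=3, col=4): c = -0.4320 + 0.3000i → escape time 5
(row=3, col=5): c = -0.2600 + 0.3000i → escape time 5
(row=4, col=0): c = -1.1200 + 0.0600i → escape time 5
(row=4, col=1): c = -0.9480 + 0.0600i → escape time 5
(row=4, col=2): c = -0.7760 + 0.0600i → escape time 5
(row=4, col=3): c = -0.6040 + 0.0600i → escape time 5
(row=4, col=4): c = -0.4320 + 0.0600i → escape time 5
(row=4, col=5): c = -0.2600 + 0.0600i → escape time 5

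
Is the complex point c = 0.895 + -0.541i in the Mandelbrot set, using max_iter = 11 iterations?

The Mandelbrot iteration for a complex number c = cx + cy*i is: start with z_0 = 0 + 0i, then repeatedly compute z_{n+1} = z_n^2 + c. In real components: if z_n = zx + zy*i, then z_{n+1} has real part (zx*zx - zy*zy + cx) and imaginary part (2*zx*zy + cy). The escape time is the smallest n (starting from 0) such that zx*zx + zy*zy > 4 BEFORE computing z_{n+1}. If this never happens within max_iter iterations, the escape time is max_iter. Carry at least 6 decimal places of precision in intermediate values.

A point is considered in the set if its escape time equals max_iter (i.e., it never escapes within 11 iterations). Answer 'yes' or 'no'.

Answer: no

Derivation:
z_0 = 0 + 0i, c = 0.8950 + -0.5410i
Iter 1: z = 0.8950 + -0.5410i, |z|^2 = 1.0937
Iter 2: z = 1.4033 + -1.5094i, |z|^2 = 4.2476
Escaped at iteration 2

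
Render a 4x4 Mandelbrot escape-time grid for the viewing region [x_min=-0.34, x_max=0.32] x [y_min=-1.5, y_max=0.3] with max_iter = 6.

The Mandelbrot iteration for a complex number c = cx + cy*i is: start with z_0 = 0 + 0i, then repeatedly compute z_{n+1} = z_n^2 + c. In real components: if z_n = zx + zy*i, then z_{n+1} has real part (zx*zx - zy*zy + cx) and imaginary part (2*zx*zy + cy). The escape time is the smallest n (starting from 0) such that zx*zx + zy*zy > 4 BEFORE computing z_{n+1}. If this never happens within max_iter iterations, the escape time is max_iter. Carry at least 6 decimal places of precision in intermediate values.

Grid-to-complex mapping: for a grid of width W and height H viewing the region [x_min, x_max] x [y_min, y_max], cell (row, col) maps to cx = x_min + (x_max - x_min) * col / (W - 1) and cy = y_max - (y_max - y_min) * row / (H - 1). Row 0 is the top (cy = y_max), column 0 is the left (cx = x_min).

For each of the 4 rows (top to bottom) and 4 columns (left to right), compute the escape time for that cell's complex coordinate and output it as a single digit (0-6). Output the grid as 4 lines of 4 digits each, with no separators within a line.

(row=0, col=0): c = -0.3400 + 0.3000i → escape time 6
(row=0, col=1): c = -0.1200 + 0.3000i → escape time 6
(row=0, col=2): c = 0.1000 + 0.3000i → escape time 6
(row=0, col=3): c = 0.3200 + 0.3000i → escape time 6
(row=1, col=0): c = -0.3400 + -0.3000i → escape time 6
(row=1, col=1): c = -0.1200 + -0.3000i → escape time 6
(row=1, col=2): c = 0.1000 + -0.3000i → escape time 6
(row=1, col=3): c = 0.3200 + -0.3000i → escape time 6
(row=2, col=0): c = -0.3400 + -0.9000i → escape time 5
(row=2, col=1): c = -0.1200 + -0.9000i → escape time 6
(row=2, col=2): c = 0.1000 + -0.9000i → escape time 5
(row=2, col=3): c = 0.3200 + -0.9000i → escape time 4
(row=3, col=0): c = -0.3400 + -1.5000i → escape time 2
(row=3, col=1): c = -0.1200 + -1.5000i → escape time 2
(row=3, col=2): c = 0.1000 + -1.5000i → escape time 2
(row=3, col=3): c = 0.3200 + -1.5000i → escape time 2

Answer: 6666
6666
5654
2222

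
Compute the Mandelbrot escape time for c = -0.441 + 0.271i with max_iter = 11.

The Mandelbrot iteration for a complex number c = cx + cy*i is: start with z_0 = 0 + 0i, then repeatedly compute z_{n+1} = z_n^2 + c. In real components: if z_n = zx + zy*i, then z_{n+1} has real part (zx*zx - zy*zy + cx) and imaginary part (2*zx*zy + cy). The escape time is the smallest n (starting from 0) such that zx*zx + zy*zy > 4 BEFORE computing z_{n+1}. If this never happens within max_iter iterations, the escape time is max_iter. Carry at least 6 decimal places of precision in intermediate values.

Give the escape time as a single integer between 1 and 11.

Answer: 11

Derivation:
z_0 = 0 + 0i, c = -0.4410 + 0.2710i
Iter 1: z = -0.4410 + 0.2710i, |z|^2 = 0.2679
Iter 2: z = -0.3200 + 0.0320i, |z|^2 = 0.1034
Iter 3: z = -0.3396 + 0.2505i, |z|^2 = 0.1781
Iter 4: z = -0.3884 + 0.1008i, |z|^2 = 0.1610
Iter 5: z = -0.3003 + 0.1927i, |z|^2 = 0.1273
Iter 6: z = -0.3879 + 0.1553i, |z|^2 = 0.1746
Iter 7: z = -0.3146 + 0.1505i, |z|^2 = 0.1216
Iter 8: z = -0.3647 + 0.1763i, |z|^2 = 0.1641
Iter 9: z = -0.3391 + 0.1424i, |z|^2 = 0.1353
Iter 10: z = -0.3463 + 0.1744i, |z|^2 = 0.1503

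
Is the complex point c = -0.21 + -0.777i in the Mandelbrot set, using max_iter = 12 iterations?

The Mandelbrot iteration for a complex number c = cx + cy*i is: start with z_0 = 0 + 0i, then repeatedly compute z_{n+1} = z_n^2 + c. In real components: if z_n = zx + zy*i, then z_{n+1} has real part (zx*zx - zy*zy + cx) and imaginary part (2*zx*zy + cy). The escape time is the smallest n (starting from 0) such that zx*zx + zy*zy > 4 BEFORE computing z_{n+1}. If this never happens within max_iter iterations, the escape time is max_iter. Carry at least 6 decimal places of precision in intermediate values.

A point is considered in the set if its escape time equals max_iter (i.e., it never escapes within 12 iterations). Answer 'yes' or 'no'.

Answer: yes

Derivation:
z_0 = 0 + 0i, c = -0.2100 + -0.7770i
Iter 1: z = -0.2100 + -0.7770i, |z|^2 = 0.6478
Iter 2: z = -0.7696 + -0.4507i, |z|^2 = 0.7954
Iter 3: z = 0.1792 + -0.0833i, |z|^2 = 0.0391
Iter 4: z = -0.1848 + -0.8069i, |z|^2 = 0.6852
Iter 5: z = -0.8269 + -0.4788i, |z|^2 = 0.9129
Iter 6: z = 0.2445 + 0.0147i, |z|^2 = 0.0600
Iter 7: z = -0.1504 + -0.7698i, |z|^2 = 0.6152
Iter 8: z = -0.7799 + -0.5454i, |z|^2 = 0.9058
Iter 9: z = 0.1009 + 0.0738i, |z|^2 = 0.0156
Iter 10: z = -0.2053 + -0.7621i, |z|^2 = 0.6230
Iter 11: z = -0.7487 + -0.4641i, |z|^2 = 0.7759
Did not escape in 12 iterations → in set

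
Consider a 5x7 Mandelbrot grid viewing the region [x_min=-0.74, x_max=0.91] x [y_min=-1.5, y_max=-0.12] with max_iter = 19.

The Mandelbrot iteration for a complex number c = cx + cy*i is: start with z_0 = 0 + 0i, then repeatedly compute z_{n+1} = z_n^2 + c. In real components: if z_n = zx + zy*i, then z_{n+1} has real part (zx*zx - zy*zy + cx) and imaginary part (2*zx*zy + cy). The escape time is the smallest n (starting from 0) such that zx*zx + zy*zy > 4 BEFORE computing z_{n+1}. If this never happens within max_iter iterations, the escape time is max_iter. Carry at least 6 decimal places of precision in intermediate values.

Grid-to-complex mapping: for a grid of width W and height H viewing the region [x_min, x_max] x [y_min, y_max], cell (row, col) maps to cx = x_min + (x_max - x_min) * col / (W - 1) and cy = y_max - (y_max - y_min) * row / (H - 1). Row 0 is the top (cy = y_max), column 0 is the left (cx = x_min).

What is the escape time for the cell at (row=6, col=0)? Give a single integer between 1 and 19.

Answer: 2

Derivation:
z_0 = 0 + 0i, c = -0.7400 + -1.5000i
Iter 1: z = -0.7400 + -1.5000i, |z|^2 = 2.7976
Iter 2: z = -2.4424 + 0.7200i, |z|^2 = 6.4837
Escaped at iteration 2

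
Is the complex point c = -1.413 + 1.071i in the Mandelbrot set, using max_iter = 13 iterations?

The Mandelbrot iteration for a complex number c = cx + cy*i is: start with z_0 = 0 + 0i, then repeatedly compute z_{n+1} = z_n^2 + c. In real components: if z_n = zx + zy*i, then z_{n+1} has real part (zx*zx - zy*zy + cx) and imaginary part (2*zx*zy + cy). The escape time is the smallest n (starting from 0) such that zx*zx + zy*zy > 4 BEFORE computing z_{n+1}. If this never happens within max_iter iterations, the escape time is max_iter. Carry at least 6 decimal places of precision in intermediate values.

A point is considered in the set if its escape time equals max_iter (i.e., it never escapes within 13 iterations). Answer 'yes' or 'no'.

z_0 = 0 + 0i, c = -1.4130 + 1.0710i
Iter 1: z = -1.4130 + 1.0710i, |z|^2 = 3.1436
Iter 2: z = -0.5635 + -1.9556i, |z|^2 = 4.1421
Escaped at iteration 2

Answer: no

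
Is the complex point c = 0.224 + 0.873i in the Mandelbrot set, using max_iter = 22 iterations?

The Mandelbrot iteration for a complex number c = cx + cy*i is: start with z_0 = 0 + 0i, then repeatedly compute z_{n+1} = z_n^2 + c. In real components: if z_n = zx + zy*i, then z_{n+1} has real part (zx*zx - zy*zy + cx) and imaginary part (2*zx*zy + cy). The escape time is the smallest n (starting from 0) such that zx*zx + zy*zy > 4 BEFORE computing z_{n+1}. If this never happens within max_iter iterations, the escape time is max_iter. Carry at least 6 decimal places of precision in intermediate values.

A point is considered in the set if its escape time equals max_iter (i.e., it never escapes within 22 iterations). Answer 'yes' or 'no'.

Answer: no

Derivation:
z_0 = 0 + 0i, c = 0.2240 + 0.8730i
Iter 1: z = 0.2240 + 0.8730i, |z|^2 = 0.8123
Iter 2: z = -0.4880 + 1.2641i, |z|^2 = 1.8361
Iter 3: z = -1.1359 + -0.3606i, |z|^2 = 1.4202
Iter 4: z = 1.3841 + 1.6923i, |z|^2 = 4.7796
Escaped at iteration 4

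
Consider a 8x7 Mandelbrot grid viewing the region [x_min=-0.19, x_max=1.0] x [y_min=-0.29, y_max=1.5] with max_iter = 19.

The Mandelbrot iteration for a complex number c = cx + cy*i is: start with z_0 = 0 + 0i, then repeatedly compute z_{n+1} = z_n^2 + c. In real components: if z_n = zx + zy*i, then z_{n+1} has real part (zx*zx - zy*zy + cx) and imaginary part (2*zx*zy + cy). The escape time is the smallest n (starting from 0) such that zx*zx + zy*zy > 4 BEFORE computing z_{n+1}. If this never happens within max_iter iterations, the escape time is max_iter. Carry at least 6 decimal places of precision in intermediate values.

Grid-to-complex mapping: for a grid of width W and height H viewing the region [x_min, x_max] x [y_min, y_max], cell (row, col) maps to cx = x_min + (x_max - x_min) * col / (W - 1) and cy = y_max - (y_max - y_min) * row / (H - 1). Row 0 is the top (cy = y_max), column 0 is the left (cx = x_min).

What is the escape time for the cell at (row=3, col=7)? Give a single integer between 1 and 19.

Answer: 2

Derivation:
z_0 = 0 + 0i, c = 1.0000 + 0.6050i
Iter 1: z = 1.0000 + 0.6050i, |z|^2 = 1.3660
Iter 2: z = 1.6340 + 1.8150i, |z|^2 = 5.9641
Escaped at iteration 2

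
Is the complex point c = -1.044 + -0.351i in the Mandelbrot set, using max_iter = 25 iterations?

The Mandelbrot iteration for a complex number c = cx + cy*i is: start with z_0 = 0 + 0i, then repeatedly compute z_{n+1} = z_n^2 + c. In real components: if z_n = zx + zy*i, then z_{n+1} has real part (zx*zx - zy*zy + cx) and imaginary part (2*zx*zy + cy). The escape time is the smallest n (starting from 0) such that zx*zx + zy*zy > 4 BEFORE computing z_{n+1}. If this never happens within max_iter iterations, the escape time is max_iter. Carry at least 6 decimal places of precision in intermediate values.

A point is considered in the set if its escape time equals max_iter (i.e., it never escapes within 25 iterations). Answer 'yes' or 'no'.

Answer: no

Derivation:
z_0 = 0 + 0i, c = -1.0440 + -0.3510i
Iter 1: z = -1.0440 + -0.3510i, |z|^2 = 1.2131
Iter 2: z = -0.0773 + 0.3819i, |z|^2 = 0.1518
Iter 3: z = -1.1839 + -0.4100i, |z|^2 = 1.5697
Iter 4: z = 0.1894 + 0.6198i, |z|^2 = 0.4200
Iter 5: z = -1.3923 + -0.1162i, |z|^2 = 1.9519
Iter 6: z = 0.8809 + -0.0275i, |z|^2 = 0.7768
Iter 7: z = -0.2687 + -0.3995i, |z|^2 = 0.2318
Iter 8: z = -1.1313 + -0.1363i, |z|^2 = 1.2985
Iter 9: z = 0.2174 + -0.0426i, |z|^2 = 0.0491
Iter 10: z = -0.9986 + -0.3695i, |z|^2 = 1.1337
Iter 11: z = -0.1834 + 0.3870i, |z|^2 = 0.1834
Iter 12: z = -1.1601 + -0.4929i, |z|^2 = 1.5888
Iter 13: z = 0.0588 + 0.7927i, |z|^2 = 0.6319
Iter 14: z = -1.6690 + -0.2577i, |z|^2 = 2.8518
Iter 15: z = 1.6750 + 0.5092i, |z|^2 = 3.0648
Iter 16: z = 1.5023 + 1.3547i, |z|^2 = 4.0923
Escaped at iteration 16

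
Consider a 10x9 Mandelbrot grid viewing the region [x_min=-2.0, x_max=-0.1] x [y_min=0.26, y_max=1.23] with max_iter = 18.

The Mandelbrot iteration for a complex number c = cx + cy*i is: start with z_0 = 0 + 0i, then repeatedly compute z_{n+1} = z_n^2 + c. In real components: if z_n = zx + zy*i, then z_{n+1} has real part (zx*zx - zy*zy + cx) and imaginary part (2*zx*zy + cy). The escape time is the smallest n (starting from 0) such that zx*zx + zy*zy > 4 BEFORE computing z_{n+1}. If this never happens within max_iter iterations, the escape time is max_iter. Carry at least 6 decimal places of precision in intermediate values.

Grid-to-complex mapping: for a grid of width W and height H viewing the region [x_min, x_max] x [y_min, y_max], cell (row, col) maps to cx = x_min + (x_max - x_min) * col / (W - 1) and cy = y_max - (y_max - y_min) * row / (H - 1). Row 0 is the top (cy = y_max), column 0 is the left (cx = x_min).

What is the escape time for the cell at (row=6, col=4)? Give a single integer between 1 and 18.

Answer: 5

Derivation:
z_0 = 0 + 0i, c = -1.1556 + 0.5025i
Iter 1: z = -1.1556 + 0.5025i, |z|^2 = 1.5878
Iter 2: z = -0.0728 + -0.6588i, |z|^2 = 0.4394
Iter 3: z = -1.5843 + 0.5984i, |z|^2 = 2.8681
Iter 4: z = 0.9965 + -1.3935i, |z|^2 = 2.9348
Iter 5: z = -2.1044 + -2.2747i, |z|^2 = 9.6030
Escaped at iteration 5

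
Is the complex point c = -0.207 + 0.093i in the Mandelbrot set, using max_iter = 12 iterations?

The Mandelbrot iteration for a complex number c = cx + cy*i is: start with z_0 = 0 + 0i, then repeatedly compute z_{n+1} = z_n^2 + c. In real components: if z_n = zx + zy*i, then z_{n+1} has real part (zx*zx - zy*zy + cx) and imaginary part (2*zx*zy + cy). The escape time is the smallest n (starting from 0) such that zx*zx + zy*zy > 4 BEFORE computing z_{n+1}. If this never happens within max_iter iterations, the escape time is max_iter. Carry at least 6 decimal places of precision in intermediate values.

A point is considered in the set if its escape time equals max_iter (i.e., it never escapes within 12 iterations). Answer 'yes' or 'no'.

z_0 = 0 + 0i, c = -0.2070 + 0.0930i
Iter 1: z = -0.2070 + 0.0930i, |z|^2 = 0.0515
Iter 2: z = -0.1728 + 0.0545i, |z|^2 = 0.0328
Iter 3: z = -0.1801 + 0.0742i, |z|^2 = 0.0379
Iter 4: z = -0.1801 + 0.0663i, |z|^2 = 0.0368
Iter 5: z = -0.1790 + 0.0691i, |z|^2 = 0.0368
Iter 6: z = -0.1797 + 0.0683i, |z|^2 = 0.0370
Iter 7: z = -0.1793 + 0.0685i, |z|^2 = 0.0369
Iter 8: z = -0.1795 + 0.0684i, |z|^2 = 0.0369
Iter 9: z = -0.1795 + 0.0684i, |z|^2 = 0.0369
Iter 10: z = -0.1795 + 0.0684i, |z|^2 = 0.0369
Iter 11: z = -0.1795 + 0.0684i, |z|^2 = 0.0369
Did not escape in 12 iterations → in set

Answer: yes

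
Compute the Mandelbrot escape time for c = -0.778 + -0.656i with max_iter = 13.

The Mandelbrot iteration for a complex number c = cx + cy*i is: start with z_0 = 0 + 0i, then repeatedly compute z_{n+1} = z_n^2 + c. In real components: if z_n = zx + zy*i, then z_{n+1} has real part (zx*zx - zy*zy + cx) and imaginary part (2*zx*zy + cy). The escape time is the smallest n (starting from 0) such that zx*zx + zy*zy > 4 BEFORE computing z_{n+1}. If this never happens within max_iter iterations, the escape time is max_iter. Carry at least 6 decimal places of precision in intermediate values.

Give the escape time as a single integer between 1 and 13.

Answer: 5

Derivation:
z_0 = 0 + 0i, c = -0.7780 + -0.6560i
Iter 1: z = -0.7780 + -0.6560i, |z|^2 = 1.0356
Iter 2: z = -0.6031 + 0.3647i, |z|^2 = 0.4967
Iter 3: z = -0.5474 + -1.0959i, |z|^2 = 1.5006
Iter 4: z = -1.6794 + 0.5437i, |z|^2 = 3.1161
Iter 5: z = 1.7468 + -2.4822i, |z|^2 = 9.2129
Escaped at iteration 5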